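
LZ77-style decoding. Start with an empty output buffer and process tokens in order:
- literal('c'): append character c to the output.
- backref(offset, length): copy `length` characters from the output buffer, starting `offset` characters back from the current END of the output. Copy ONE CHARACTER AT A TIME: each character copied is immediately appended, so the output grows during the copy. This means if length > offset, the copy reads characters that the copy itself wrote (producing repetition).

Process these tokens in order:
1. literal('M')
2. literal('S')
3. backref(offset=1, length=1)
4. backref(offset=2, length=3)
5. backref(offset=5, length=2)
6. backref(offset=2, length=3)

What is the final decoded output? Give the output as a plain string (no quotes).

Token 1: literal('M'). Output: "M"
Token 2: literal('S'). Output: "MS"
Token 3: backref(off=1, len=1). Copied 'S' from pos 1. Output: "MSS"
Token 4: backref(off=2, len=3) (overlapping!). Copied 'SSS' from pos 1. Output: "MSSSSS"
Token 5: backref(off=5, len=2). Copied 'SS' from pos 1. Output: "MSSSSSSS"
Token 6: backref(off=2, len=3) (overlapping!). Copied 'SSS' from pos 6. Output: "MSSSSSSSSSS"

Answer: MSSSSSSSSSS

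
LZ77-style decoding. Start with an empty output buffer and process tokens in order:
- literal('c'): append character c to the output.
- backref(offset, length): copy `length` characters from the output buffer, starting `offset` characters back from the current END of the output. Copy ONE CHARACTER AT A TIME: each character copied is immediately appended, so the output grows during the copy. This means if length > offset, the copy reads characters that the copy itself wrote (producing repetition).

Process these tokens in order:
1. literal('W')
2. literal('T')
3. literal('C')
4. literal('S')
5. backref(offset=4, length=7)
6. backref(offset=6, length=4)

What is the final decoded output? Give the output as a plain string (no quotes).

Token 1: literal('W'). Output: "W"
Token 2: literal('T'). Output: "WT"
Token 3: literal('C'). Output: "WTC"
Token 4: literal('S'). Output: "WTCS"
Token 5: backref(off=4, len=7) (overlapping!). Copied 'WTCSWTC' from pos 0. Output: "WTCSWTCSWTC"
Token 6: backref(off=6, len=4). Copied 'TCSW' from pos 5. Output: "WTCSWTCSWTCTCSW"

Answer: WTCSWTCSWTCTCSW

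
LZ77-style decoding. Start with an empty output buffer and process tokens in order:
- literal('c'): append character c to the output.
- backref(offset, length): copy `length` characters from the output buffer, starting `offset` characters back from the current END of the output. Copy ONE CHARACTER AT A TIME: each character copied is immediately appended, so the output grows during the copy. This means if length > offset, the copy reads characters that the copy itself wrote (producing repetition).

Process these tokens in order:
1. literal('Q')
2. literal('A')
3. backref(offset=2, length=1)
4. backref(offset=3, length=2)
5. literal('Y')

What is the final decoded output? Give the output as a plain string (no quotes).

Answer: QAQQAY

Derivation:
Token 1: literal('Q'). Output: "Q"
Token 2: literal('A'). Output: "QA"
Token 3: backref(off=2, len=1). Copied 'Q' from pos 0. Output: "QAQ"
Token 4: backref(off=3, len=2). Copied 'QA' from pos 0. Output: "QAQQA"
Token 5: literal('Y'). Output: "QAQQAY"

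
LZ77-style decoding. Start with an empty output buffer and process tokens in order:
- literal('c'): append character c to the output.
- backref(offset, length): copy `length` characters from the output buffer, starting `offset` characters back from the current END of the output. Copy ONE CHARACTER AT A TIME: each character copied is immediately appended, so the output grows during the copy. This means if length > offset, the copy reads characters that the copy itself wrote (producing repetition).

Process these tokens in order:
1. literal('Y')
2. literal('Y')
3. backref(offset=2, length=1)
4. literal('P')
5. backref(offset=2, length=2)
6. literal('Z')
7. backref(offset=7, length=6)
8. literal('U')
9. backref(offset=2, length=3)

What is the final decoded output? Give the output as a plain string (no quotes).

Answer: YYYPYPZYYYPYPUPUP

Derivation:
Token 1: literal('Y'). Output: "Y"
Token 2: literal('Y'). Output: "YY"
Token 3: backref(off=2, len=1). Copied 'Y' from pos 0. Output: "YYY"
Token 4: literal('P'). Output: "YYYP"
Token 5: backref(off=2, len=2). Copied 'YP' from pos 2. Output: "YYYPYP"
Token 6: literal('Z'). Output: "YYYPYPZ"
Token 7: backref(off=7, len=6). Copied 'YYYPYP' from pos 0. Output: "YYYPYPZYYYPYP"
Token 8: literal('U'). Output: "YYYPYPZYYYPYPU"
Token 9: backref(off=2, len=3) (overlapping!). Copied 'PUP' from pos 12. Output: "YYYPYPZYYYPYPUPUP"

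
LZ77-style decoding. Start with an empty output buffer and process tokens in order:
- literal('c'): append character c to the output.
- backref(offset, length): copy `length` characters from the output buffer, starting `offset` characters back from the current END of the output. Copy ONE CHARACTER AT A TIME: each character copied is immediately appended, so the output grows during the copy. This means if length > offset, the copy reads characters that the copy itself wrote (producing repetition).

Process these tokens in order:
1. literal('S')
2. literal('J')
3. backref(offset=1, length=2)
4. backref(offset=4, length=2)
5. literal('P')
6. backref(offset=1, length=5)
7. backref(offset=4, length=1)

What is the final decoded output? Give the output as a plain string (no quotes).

Token 1: literal('S'). Output: "S"
Token 2: literal('J'). Output: "SJ"
Token 3: backref(off=1, len=2) (overlapping!). Copied 'JJ' from pos 1. Output: "SJJJ"
Token 4: backref(off=4, len=2). Copied 'SJ' from pos 0. Output: "SJJJSJ"
Token 5: literal('P'). Output: "SJJJSJP"
Token 6: backref(off=1, len=5) (overlapping!). Copied 'PPPPP' from pos 6. Output: "SJJJSJPPPPPP"
Token 7: backref(off=4, len=1). Copied 'P' from pos 8. Output: "SJJJSJPPPPPPP"

Answer: SJJJSJPPPPPPP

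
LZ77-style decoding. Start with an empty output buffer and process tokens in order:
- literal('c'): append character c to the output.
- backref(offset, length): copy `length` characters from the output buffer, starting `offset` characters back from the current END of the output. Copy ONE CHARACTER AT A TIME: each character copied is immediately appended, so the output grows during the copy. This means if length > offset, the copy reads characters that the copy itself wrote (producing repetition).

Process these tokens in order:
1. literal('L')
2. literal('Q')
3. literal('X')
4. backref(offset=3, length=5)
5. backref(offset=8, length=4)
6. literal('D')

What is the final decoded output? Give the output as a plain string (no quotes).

Answer: LQXLQXLQLQXLD

Derivation:
Token 1: literal('L'). Output: "L"
Token 2: literal('Q'). Output: "LQ"
Token 3: literal('X'). Output: "LQX"
Token 4: backref(off=3, len=5) (overlapping!). Copied 'LQXLQ' from pos 0. Output: "LQXLQXLQ"
Token 5: backref(off=8, len=4). Copied 'LQXL' from pos 0. Output: "LQXLQXLQLQXL"
Token 6: literal('D'). Output: "LQXLQXLQLQXLD"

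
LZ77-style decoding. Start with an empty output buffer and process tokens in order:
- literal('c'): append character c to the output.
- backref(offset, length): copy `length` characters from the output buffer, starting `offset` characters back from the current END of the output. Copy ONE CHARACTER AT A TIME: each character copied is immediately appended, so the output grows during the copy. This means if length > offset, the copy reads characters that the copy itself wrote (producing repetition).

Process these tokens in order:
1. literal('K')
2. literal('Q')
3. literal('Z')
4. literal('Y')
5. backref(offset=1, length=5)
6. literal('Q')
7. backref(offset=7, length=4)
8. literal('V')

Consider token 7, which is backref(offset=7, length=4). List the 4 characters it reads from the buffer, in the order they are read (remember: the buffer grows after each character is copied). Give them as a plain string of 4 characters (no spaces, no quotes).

Answer: YYYY

Derivation:
Token 1: literal('K'). Output: "K"
Token 2: literal('Q'). Output: "KQ"
Token 3: literal('Z'). Output: "KQZ"
Token 4: literal('Y'). Output: "KQZY"
Token 5: backref(off=1, len=5) (overlapping!). Copied 'YYYYY' from pos 3. Output: "KQZYYYYYY"
Token 6: literal('Q'). Output: "KQZYYYYYYQ"
Token 7: backref(off=7, len=4). Buffer before: "KQZYYYYYYQ" (len 10)
  byte 1: read out[3]='Y', append. Buffer now: "KQZYYYYYYQY"
  byte 2: read out[4]='Y', append. Buffer now: "KQZYYYYYYQYY"
  byte 3: read out[5]='Y', append. Buffer now: "KQZYYYYYYQYYY"
  byte 4: read out[6]='Y', append. Buffer now: "KQZYYYYYYQYYYY"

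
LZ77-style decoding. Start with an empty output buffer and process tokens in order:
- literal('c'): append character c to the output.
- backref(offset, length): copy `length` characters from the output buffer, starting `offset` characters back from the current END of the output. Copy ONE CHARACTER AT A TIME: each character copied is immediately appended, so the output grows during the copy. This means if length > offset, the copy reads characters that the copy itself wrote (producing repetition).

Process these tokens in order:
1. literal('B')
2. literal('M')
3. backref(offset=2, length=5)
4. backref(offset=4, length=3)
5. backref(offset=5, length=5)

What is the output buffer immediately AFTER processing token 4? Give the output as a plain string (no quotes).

Answer: BMBMBMBMBM

Derivation:
Token 1: literal('B'). Output: "B"
Token 2: literal('M'). Output: "BM"
Token 3: backref(off=2, len=5) (overlapping!). Copied 'BMBMB' from pos 0. Output: "BMBMBMB"
Token 4: backref(off=4, len=3). Copied 'MBM' from pos 3. Output: "BMBMBMBMBM"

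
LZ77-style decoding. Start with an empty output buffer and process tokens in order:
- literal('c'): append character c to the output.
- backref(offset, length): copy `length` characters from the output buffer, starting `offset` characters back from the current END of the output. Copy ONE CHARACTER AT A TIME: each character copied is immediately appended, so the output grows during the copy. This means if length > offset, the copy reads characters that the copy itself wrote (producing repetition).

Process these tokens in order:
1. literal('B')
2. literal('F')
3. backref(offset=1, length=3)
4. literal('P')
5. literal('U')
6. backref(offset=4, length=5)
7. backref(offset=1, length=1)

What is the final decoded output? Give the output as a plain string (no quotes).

Token 1: literal('B'). Output: "B"
Token 2: literal('F'). Output: "BF"
Token 3: backref(off=1, len=3) (overlapping!). Copied 'FFF' from pos 1. Output: "BFFFF"
Token 4: literal('P'). Output: "BFFFFP"
Token 5: literal('U'). Output: "BFFFFPU"
Token 6: backref(off=4, len=5) (overlapping!). Copied 'FFPUF' from pos 3. Output: "BFFFFPUFFPUF"
Token 7: backref(off=1, len=1). Copied 'F' from pos 11. Output: "BFFFFPUFFPUFF"

Answer: BFFFFPUFFPUFF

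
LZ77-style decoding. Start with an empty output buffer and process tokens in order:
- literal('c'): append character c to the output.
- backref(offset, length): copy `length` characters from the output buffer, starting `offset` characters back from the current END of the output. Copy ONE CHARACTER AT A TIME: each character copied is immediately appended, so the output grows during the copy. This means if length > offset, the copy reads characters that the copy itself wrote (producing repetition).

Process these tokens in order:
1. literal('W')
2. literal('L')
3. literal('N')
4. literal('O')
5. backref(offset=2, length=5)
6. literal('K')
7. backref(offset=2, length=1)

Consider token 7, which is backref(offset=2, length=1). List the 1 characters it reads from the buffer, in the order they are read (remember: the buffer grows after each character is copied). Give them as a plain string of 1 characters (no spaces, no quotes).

Answer: N

Derivation:
Token 1: literal('W'). Output: "W"
Token 2: literal('L'). Output: "WL"
Token 3: literal('N'). Output: "WLN"
Token 4: literal('O'). Output: "WLNO"
Token 5: backref(off=2, len=5) (overlapping!). Copied 'NONON' from pos 2. Output: "WLNONONON"
Token 6: literal('K'). Output: "WLNONONONK"
Token 7: backref(off=2, len=1). Buffer before: "WLNONONONK" (len 10)
  byte 1: read out[8]='N', append. Buffer now: "WLNONONONKN"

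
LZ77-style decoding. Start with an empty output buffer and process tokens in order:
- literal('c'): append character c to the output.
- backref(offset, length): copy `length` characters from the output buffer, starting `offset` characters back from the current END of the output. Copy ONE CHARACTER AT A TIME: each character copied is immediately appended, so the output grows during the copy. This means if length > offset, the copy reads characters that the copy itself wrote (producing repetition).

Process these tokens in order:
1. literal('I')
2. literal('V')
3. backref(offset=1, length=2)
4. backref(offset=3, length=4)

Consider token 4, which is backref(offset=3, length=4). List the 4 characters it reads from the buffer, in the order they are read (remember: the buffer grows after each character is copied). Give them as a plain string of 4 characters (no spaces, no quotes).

Answer: VVVV

Derivation:
Token 1: literal('I'). Output: "I"
Token 2: literal('V'). Output: "IV"
Token 3: backref(off=1, len=2) (overlapping!). Copied 'VV' from pos 1. Output: "IVVV"
Token 4: backref(off=3, len=4). Buffer before: "IVVV" (len 4)
  byte 1: read out[1]='V', append. Buffer now: "IVVVV"
  byte 2: read out[2]='V', append. Buffer now: "IVVVVV"
  byte 3: read out[3]='V', append. Buffer now: "IVVVVVV"
  byte 4: read out[4]='V', append. Buffer now: "IVVVVVVV"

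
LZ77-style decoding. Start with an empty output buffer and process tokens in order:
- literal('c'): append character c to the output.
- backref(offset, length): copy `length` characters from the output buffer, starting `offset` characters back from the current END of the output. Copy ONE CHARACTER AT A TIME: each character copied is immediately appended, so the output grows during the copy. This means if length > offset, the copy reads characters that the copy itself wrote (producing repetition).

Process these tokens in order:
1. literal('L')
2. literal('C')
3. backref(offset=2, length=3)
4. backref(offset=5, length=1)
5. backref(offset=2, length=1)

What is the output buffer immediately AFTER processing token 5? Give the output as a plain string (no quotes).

Token 1: literal('L'). Output: "L"
Token 2: literal('C'). Output: "LC"
Token 3: backref(off=2, len=3) (overlapping!). Copied 'LCL' from pos 0. Output: "LCLCL"
Token 4: backref(off=5, len=1). Copied 'L' from pos 0. Output: "LCLCLL"
Token 5: backref(off=2, len=1). Copied 'L' from pos 4. Output: "LCLCLLL"

Answer: LCLCLLL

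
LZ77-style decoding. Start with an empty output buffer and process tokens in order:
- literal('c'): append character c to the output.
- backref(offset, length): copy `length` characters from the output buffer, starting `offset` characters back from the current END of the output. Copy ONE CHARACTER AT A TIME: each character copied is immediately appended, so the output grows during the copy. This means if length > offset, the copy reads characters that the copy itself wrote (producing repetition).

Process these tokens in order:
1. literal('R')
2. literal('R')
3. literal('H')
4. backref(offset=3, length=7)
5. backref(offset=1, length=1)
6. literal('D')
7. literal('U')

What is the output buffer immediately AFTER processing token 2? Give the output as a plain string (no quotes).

Answer: RR

Derivation:
Token 1: literal('R'). Output: "R"
Token 2: literal('R'). Output: "RR"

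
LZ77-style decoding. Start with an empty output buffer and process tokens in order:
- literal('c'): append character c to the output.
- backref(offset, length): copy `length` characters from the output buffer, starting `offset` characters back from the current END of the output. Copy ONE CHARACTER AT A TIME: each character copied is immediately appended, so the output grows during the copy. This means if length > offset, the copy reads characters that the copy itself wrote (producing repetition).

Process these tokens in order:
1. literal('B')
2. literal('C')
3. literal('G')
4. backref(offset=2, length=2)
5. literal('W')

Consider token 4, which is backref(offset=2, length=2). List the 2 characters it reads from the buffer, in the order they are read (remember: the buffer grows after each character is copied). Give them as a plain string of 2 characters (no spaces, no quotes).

Token 1: literal('B'). Output: "B"
Token 2: literal('C'). Output: "BC"
Token 3: literal('G'). Output: "BCG"
Token 4: backref(off=2, len=2). Buffer before: "BCG" (len 3)
  byte 1: read out[1]='C', append. Buffer now: "BCGC"
  byte 2: read out[2]='G', append. Buffer now: "BCGCG"

Answer: CG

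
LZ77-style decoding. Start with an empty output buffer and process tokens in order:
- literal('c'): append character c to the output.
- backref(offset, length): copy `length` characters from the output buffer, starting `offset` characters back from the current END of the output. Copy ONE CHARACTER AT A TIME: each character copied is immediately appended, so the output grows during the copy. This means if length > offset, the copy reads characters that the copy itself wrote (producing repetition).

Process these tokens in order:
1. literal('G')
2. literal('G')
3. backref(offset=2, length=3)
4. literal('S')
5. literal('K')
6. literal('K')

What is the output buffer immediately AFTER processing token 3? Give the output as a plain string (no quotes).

Token 1: literal('G'). Output: "G"
Token 2: literal('G'). Output: "GG"
Token 3: backref(off=2, len=3) (overlapping!). Copied 'GGG' from pos 0. Output: "GGGGG"

Answer: GGGGG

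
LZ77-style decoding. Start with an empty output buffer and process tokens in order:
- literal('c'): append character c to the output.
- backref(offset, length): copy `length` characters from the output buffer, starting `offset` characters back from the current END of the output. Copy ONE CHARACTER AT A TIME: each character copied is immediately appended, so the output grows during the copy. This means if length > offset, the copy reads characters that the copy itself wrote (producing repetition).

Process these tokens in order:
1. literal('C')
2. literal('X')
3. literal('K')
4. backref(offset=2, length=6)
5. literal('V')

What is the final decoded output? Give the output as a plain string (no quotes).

Token 1: literal('C'). Output: "C"
Token 2: literal('X'). Output: "CX"
Token 3: literal('K'). Output: "CXK"
Token 4: backref(off=2, len=6) (overlapping!). Copied 'XKXKXK' from pos 1. Output: "CXKXKXKXK"
Token 5: literal('V'). Output: "CXKXKXKXKV"

Answer: CXKXKXKXKV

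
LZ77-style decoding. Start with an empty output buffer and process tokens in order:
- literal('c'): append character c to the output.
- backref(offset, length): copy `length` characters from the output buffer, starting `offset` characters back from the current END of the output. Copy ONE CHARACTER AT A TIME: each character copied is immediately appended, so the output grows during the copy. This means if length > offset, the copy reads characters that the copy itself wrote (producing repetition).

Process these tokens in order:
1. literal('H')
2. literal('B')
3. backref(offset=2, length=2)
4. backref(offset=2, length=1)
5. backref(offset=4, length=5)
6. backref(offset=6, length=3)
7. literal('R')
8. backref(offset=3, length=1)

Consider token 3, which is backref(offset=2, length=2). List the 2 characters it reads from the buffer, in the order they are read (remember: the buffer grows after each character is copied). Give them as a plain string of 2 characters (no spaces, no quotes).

Answer: HB

Derivation:
Token 1: literal('H'). Output: "H"
Token 2: literal('B'). Output: "HB"
Token 3: backref(off=2, len=2). Buffer before: "HB" (len 2)
  byte 1: read out[0]='H', append. Buffer now: "HBH"
  byte 2: read out[1]='B', append. Buffer now: "HBHB"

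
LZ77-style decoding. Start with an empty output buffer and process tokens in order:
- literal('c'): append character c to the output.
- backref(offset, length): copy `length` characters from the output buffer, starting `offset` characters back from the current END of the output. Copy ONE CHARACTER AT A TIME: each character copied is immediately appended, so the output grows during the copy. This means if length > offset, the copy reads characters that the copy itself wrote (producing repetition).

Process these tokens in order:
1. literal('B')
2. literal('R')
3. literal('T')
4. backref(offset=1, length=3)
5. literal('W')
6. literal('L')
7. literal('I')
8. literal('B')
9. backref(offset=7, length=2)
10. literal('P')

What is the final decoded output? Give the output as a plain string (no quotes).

Token 1: literal('B'). Output: "B"
Token 2: literal('R'). Output: "BR"
Token 3: literal('T'). Output: "BRT"
Token 4: backref(off=1, len=3) (overlapping!). Copied 'TTT' from pos 2. Output: "BRTTTT"
Token 5: literal('W'). Output: "BRTTTTW"
Token 6: literal('L'). Output: "BRTTTTWL"
Token 7: literal('I'). Output: "BRTTTTWLI"
Token 8: literal('B'). Output: "BRTTTTWLIB"
Token 9: backref(off=7, len=2). Copied 'TT' from pos 3. Output: "BRTTTTWLIBTT"
Token 10: literal('P'). Output: "BRTTTTWLIBTTP"

Answer: BRTTTTWLIBTTP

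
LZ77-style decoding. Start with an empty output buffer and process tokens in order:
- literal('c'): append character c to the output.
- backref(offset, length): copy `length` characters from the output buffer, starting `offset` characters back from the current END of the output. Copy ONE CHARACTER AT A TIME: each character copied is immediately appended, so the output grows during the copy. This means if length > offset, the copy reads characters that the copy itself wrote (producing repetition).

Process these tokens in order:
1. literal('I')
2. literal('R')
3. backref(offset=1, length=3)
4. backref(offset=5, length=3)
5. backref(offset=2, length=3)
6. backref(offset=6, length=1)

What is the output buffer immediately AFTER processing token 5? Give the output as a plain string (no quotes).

Answer: IRRRRIRRRRR

Derivation:
Token 1: literal('I'). Output: "I"
Token 2: literal('R'). Output: "IR"
Token 3: backref(off=1, len=3) (overlapping!). Copied 'RRR' from pos 1. Output: "IRRRR"
Token 4: backref(off=5, len=3). Copied 'IRR' from pos 0. Output: "IRRRRIRR"
Token 5: backref(off=2, len=3) (overlapping!). Copied 'RRR' from pos 6. Output: "IRRRRIRRRRR"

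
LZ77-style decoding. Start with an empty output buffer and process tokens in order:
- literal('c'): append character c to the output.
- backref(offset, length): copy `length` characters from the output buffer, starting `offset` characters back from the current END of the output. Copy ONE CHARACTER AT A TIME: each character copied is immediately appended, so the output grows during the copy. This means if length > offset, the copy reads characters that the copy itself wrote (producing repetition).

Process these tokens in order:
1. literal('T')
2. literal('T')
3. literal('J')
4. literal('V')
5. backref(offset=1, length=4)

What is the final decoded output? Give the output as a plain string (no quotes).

Token 1: literal('T'). Output: "T"
Token 2: literal('T'). Output: "TT"
Token 3: literal('J'). Output: "TTJ"
Token 4: literal('V'). Output: "TTJV"
Token 5: backref(off=1, len=4) (overlapping!). Copied 'VVVV' from pos 3. Output: "TTJVVVVV"

Answer: TTJVVVVV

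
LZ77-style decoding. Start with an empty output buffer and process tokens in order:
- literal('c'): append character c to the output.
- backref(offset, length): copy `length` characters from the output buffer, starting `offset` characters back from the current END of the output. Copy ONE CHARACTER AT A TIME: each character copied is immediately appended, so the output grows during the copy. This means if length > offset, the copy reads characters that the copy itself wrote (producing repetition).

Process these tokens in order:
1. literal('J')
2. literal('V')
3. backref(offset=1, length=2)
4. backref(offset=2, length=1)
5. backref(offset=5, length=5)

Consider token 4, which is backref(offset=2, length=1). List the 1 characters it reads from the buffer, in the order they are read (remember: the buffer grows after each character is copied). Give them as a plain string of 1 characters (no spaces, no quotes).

Token 1: literal('J'). Output: "J"
Token 2: literal('V'). Output: "JV"
Token 3: backref(off=1, len=2) (overlapping!). Copied 'VV' from pos 1. Output: "JVVV"
Token 4: backref(off=2, len=1). Buffer before: "JVVV" (len 4)
  byte 1: read out[2]='V', append. Buffer now: "JVVVV"

Answer: V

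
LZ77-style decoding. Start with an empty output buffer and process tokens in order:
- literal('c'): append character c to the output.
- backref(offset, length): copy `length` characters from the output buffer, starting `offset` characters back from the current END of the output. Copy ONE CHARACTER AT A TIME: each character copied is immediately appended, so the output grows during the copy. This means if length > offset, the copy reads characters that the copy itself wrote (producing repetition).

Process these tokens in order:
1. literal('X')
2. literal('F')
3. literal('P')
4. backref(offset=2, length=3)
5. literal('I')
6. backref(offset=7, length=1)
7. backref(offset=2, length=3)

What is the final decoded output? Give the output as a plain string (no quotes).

Answer: XFPFPFIXIXI

Derivation:
Token 1: literal('X'). Output: "X"
Token 2: literal('F'). Output: "XF"
Token 3: literal('P'). Output: "XFP"
Token 4: backref(off=2, len=3) (overlapping!). Copied 'FPF' from pos 1. Output: "XFPFPF"
Token 5: literal('I'). Output: "XFPFPFI"
Token 6: backref(off=7, len=1). Copied 'X' from pos 0. Output: "XFPFPFIX"
Token 7: backref(off=2, len=3) (overlapping!). Copied 'IXI' from pos 6. Output: "XFPFPFIXIXI"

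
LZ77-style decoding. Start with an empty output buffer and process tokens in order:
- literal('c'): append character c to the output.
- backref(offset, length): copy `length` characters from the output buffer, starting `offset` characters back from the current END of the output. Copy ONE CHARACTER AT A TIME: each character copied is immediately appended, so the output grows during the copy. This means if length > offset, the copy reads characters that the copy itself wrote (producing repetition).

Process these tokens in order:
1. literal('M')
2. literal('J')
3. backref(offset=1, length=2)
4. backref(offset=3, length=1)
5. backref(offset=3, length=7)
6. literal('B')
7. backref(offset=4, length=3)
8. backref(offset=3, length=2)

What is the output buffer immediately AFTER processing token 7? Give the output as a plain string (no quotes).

Answer: MJJJJJJJJJJJBJJJ

Derivation:
Token 1: literal('M'). Output: "M"
Token 2: literal('J'). Output: "MJ"
Token 3: backref(off=1, len=2) (overlapping!). Copied 'JJ' from pos 1. Output: "MJJJ"
Token 4: backref(off=3, len=1). Copied 'J' from pos 1. Output: "MJJJJ"
Token 5: backref(off=3, len=7) (overlapping!). Copied 'JJJJJJJ' from pos 2. Output: "MJJJJJJJJJJJ"
Token 6: literal('B'). Output: "MJJJJJJJJJJJB"
Token 7: backref(off=4, len=3). Copied 'JJJ' from pos 9. Output: "MJJJJJJJJJJJBJJJ"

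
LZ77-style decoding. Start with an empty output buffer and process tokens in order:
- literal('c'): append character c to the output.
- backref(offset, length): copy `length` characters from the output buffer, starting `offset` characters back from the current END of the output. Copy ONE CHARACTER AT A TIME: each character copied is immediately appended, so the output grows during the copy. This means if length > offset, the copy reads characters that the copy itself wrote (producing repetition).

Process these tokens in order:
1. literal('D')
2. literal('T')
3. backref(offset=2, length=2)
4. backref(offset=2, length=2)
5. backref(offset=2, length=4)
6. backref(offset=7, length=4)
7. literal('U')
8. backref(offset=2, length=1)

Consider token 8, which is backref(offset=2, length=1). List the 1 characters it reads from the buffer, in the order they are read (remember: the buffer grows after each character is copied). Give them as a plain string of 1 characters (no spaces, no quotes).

Answer: D

Derivation:
Token 1: literal('D'). Output: "D"
Token 2: literal('T'). Output: "DT"
Token 3: backref(off=2, len=2). Copied 'DT' from pos 0. Output: "DTDT"
Token 4: backref(off=2, len=2). Copied 'DT' from pos 2. Output: "DTDTDT"
Token 5: backref(off=2, len=4) (overlapping!). Copied 'DTDT' from pos 4. Output: "DTDTDTDTDT"
Token 6: backref(off=7, len=4). Copied 'TDTD' from pos 3. Output: "DTDTDTDTDTTDTD"
Token 7: literal('U'). Output: "DTDTDTDTDTTDTDU"
Token 8: backref(off=2, len=1). Buffer before: "DTDTDTDTDTTDTDU" (len 15)
  byte 1: read out[13]='D', append. Buffer now: "DTDTDTDTDTTDTDUD"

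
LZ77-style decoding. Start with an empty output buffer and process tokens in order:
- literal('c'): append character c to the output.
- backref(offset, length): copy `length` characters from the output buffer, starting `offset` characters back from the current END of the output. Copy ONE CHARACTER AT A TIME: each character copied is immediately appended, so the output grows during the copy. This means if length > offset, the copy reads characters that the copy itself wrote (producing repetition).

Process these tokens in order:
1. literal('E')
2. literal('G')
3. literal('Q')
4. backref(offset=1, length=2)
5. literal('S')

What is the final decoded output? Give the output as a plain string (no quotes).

Token 1: literal('E'). Output: "E"
Token 2: literal('G'). Output: "EG"
Token 3: literal('Q'). Output: "EGQ"
Token 4: backref(off=1, len=2) (overlapping!). Copied 'QQ' from pos 2. Output: "EGQQQ"
Token 5: literal('S'). Output: "EGQQQS"

Answer: EGQQQS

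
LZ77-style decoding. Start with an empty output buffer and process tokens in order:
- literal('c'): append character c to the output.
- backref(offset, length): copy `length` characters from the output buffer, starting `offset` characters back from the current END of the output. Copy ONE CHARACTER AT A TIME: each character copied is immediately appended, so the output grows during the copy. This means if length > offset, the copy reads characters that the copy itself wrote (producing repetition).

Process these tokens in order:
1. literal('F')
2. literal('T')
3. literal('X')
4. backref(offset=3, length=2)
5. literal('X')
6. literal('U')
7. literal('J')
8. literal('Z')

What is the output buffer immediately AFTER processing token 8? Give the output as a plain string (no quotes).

Token 1: literal('F'). Output: "F"
Token 2: literal('T'). Output: "FT"
Token 3: literal('X'). Output: "FTX"
Token 4: backref(off=3, len=2). Copied 'FT' from pos 0. Output: "FTXFT"
Token 5: literal('X'). Output: "FTXFTX"
Token 6: literal('U'). Output: "FTXFTXU"
Token 7: literal('J'). Output: "FTXFTXUJ"
Token 8: literal('Z'). Output: "FTXFTXUJZ"

Answer: FTXFTXUJZ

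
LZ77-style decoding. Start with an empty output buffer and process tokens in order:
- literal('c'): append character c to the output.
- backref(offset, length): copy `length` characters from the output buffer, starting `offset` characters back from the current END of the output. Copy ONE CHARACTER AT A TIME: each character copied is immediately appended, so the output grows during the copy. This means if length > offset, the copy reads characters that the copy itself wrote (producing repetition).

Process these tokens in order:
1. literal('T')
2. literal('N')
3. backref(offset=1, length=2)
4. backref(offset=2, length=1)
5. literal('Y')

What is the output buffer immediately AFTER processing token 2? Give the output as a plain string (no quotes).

Answer: TN

Derivation:
Token 1: literal('T'). Output: "T"
Token 2: literal('N'). Output: "TN"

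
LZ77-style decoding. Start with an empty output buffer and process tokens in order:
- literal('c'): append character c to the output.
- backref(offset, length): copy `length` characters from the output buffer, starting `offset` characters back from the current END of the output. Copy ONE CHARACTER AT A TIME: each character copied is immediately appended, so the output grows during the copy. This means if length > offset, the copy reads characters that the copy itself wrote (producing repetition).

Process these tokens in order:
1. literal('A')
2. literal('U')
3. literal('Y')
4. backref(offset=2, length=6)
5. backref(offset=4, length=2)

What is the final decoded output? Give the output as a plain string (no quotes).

Token 1: literal('A'). Output: "A"
Token 2: literal('U'). Output: "AU"
Token 3: literal('Y'). Output: "AUY"
Token 4: backref(off=2, len=6) (overlapping!). Copied 'UYUYUY' from pos 1. Output: "AUYUYUYUY"
Token 5: backref(off=4, len=2). Copied 'UY' from pos 5. Output: "AUYUYUYUYUY"

Answer: AUYUYUYUYUY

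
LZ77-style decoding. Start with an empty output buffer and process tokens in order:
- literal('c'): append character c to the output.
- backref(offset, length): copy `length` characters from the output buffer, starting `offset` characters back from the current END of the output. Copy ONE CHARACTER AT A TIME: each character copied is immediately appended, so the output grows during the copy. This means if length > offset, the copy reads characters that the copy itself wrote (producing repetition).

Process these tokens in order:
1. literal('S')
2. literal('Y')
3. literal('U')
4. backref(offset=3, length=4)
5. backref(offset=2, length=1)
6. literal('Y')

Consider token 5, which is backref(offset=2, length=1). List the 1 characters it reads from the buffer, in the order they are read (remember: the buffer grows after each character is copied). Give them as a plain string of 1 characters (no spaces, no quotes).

Token 1: literal('S'). Output: "S"
Token 2: literal('Y'). Output: "SY"
Token 3: literal('U'). Output: "SYU"
Token 4: backref(off=3, len=4) (overlapping!). Copied 'SYUS' from pos 0. Output: "SYUSYUS"
Token 5: backref(off=2, len=1). Buffer before: "SYUSYUS" (len 7)
  byte 1: read out[5]='U', append. Buffer now: "SYUSYUSU"

Answer: U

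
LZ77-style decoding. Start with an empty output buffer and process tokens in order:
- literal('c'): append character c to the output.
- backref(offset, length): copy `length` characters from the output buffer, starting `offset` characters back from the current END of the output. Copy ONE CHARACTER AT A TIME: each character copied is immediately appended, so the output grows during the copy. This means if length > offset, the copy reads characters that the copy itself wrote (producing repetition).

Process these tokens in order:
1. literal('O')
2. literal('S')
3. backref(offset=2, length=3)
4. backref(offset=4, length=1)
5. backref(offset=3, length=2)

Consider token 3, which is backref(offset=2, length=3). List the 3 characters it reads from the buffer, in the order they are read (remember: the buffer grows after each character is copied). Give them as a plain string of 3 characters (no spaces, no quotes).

Answer: OSO

Derivation:
Token 1: literal('O'). Output: "O"
Token 2: literal('S'). Output: "OS"
Token 3: backref(off=2, len=3). Buffer before: "OS" (len 2)
  byte 1: read out[0]='O', append. Buffer now: "OSO"
  byte 2: read out[1]='S', append. Buffer now: "OSOS"
  byte 3: read out[2]='O', append. Buffer now: "OSOSO"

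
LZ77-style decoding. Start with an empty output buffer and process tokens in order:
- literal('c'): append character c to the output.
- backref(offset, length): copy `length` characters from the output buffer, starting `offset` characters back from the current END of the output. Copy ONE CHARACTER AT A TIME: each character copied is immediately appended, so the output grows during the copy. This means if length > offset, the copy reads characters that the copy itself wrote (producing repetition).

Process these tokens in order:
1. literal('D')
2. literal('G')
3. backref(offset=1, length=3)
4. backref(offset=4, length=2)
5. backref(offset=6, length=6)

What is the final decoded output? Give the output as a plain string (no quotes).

Answer: DGGGGGGGGGGGG

Derivation:
Token 1: literal('D'). Output: "D"
Token 2: literal('G'). Output: "DG"
Token 3: backref(off=1, len=3) (overlapping!). Copied 'GGG' from pos 1. Output: "DGGGG"
Token 4: backref(off=4, len=2). Copied 'GG' from pos 1. Output: "DGGGGGG"
Token 5: backref(off=6, len=6). Copied 'GGGGGG' from pos 1. Output: "DGGGGGGGGGGGG"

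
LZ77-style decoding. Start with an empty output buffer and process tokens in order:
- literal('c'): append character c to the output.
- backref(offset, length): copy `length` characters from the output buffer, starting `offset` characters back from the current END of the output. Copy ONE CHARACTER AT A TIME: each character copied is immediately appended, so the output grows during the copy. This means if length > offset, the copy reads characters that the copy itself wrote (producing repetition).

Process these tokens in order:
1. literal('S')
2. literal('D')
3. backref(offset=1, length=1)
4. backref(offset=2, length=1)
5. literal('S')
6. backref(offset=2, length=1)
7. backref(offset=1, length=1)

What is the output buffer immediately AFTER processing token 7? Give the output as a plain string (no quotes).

Answer: SDDDSDD

Derivation:
Token 1: literal('S'). Output: "S"
Token 2: literal('D'). Output: "SD"
Token 3: backref(off=1, len=1). Copied 'D' from pos 1. Output: "SDD"
Token 4: backref(off=2, len=1). Copied 'D' from pos 1. Output: "SDDD"
Token 5: literal('S'). Output: "SDDDS"
Token 6: backref(off=2, len=1). Copied 'D' from pos 3. Output: "SDDDSD"
Token 7: backref(off=1, len=1). Copied 'D' from pos 5. Output: "SDDDSDD"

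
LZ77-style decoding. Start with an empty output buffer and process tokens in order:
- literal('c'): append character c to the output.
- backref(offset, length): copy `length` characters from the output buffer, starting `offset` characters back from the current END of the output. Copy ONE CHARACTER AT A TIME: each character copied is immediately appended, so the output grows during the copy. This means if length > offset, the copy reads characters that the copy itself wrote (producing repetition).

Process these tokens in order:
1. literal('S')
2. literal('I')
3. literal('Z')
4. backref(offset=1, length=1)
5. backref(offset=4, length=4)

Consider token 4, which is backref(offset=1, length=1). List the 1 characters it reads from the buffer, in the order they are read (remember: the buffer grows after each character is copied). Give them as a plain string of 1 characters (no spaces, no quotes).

Answer: Z

Derivation:
Token 1: literal('S'). Output: "S"
Token 2: literal('I'). Output: "SI"
Token 3: literal('Z'). Output: "SIZ"
Token 4: backref(off=1, len=1). Buffer before: "SIZ" (len 3)
  byte 1: read out[2]='Z', append. Buffer now: "SIZZ"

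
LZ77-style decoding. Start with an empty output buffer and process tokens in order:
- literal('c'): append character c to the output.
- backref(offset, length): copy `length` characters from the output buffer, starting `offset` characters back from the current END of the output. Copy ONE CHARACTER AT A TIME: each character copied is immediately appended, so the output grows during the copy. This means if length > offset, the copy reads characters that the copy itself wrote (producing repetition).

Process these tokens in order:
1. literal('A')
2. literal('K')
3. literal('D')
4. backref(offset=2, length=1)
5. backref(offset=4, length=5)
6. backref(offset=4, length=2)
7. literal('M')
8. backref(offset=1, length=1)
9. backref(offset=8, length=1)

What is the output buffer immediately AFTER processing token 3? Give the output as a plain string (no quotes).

Token 1: literal('A'). Output: "A"
Token 2: literal('K'). Output: "AK"
Token 3: literal('D'). Output: "AKD"

Answer: AKD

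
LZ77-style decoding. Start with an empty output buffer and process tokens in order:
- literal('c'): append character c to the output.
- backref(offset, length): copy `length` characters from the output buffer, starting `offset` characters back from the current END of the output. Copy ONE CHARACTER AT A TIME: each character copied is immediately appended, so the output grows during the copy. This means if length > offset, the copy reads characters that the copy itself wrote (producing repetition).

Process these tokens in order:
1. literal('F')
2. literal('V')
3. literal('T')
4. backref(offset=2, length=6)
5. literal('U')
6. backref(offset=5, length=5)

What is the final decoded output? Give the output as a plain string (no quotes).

Token 1: literal('F'). Output: "F"
Token 2: literal('V'). Output: "FV"
Token 3: literal('T'). Output: "FVT"
Token 4: backref(off=2, len=6) (overlapping!). Copied 'VTVTVT' from pos 1. Output: "FVTVTVTVT"
Token 5: literal('U'). Output: "FVTVTVTVTU"
Token 6: backref(off=5, len=5). Copied 'VTVTU' from pos 5. Output: "FVTVTVTVTUVTVTU"

Answer: FVTVTVTVTUVTVTU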